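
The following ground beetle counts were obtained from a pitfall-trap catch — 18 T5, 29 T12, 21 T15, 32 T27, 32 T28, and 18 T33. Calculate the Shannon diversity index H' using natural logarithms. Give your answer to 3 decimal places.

Total N = 18+29+21+32+32+18 = 150, so the proportions are 0.12, 0.19333, 0.14, 0.21333, 0.21333, 0.12 (working shown to 5 dp, full precision carried).
Each pᵢ ln pᵢ term: 0.12×(-2.12026)=-0.25443, 0.19333×(-1.64334)=-0.31771, 0.14×(-1.96611)=-0.27526, 0.21333×(-1.54490)=-0.32958, 0.21333×(-1.54490)=-0.32958, 0.12×(-2.12026)=-0.25443.
Sum = -1.76099, so H' = 1.761.

1.761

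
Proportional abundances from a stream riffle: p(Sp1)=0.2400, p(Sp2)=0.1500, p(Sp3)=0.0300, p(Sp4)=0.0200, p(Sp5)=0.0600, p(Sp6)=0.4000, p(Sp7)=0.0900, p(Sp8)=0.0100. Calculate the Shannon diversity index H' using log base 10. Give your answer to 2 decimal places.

Each pᵢ log₁₀ pᵢ term (working shown to 4 dp, full precision carried): 0.24×(-0.6198)=-0.1487, 0.15×(-0.8239)=-0.1236, 0.03×(-1.5229)=-0.0457, 0.02×(-1.6990)=-0.0340, 0.06×(-1.2218)=-0.0733, 0.4×(-0.3979)=-0.1592, 0.09×(-1.0458)=-0.0941, 0.01×(-2.0000)=-0.0200.
Sum = -0.6986, so H' = 0.70.

0.70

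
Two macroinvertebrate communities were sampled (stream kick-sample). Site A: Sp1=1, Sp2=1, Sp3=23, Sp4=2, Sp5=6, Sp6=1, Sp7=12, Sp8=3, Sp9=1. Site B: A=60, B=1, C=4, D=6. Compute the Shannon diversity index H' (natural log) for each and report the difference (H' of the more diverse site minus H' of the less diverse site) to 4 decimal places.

Site A: N=50, proportions 0.02, 0.02, 0.46, 0.04, 0.12, 0.02, 0.24, 0.06, 0.02, giving H' = 1.564664 (working shown to 6 dp, full precision carried).
Site B: N=71, proportions 0.84507, 0.014085, 0.056338, 0.084507, giving H' = 0.573153.
Difference = |1.564664 − 0.573153| = 0.991511, i.e. 0.9915 to 4 decimal places.

0.9915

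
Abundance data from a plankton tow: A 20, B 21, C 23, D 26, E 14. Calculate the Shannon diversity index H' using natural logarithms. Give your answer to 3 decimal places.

Total N = 20+21+23+26+14 = 104, so the proportions are 0.19231, 0.20192, 0.22115, 0.25, 0.13462 (working shown to 5 dp, full precision carried).
Each pᵢ ln pᵢ term: 0.19231×(-1.64866)=-0.31705, 0.20192×(-1.59987)=-0.32305, 0.22115×(-1.50890)=-0.33370, 0.25×(-1.38629)=-0.34657, 0.13462×(-2.00533)=-0.26995.
Sum = -1.59032, so H' = 1.590.

1.590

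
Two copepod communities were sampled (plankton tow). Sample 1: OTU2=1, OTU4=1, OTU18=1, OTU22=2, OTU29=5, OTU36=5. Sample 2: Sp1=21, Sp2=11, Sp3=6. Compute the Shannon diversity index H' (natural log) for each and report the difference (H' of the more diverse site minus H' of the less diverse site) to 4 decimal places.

0.5646

Sample 1: N=15, proportions 0.066667, 0.066667, 0.066667, 0.133333, 0.333333, 0.333333, giving H' = 1.542672 (working shown to 6 dp, full precision carried).
Sample 2: N=38, proportions 0.552632, 0.289474, 0.157895, giving H' = 0.978050.
Difference = |1.542672 − 0.978050| = 0.564622, i.e. 0.5646 to 4 decimal places.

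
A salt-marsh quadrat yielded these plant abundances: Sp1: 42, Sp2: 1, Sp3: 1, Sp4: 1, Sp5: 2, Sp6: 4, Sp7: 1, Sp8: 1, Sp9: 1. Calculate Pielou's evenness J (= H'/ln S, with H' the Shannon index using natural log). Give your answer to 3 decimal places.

0.434

Total N = 42+1+1+1+2+4+1+1+1 = 54, so the proportions are 0.77778, 0.01852, 0.01852, 0.01852, 0.03704, 0.07407, 0.01852, 0.01852, 0.01852 (working shown to 5 dp, full precision carried).
H' = −Σ pᵢ ln pᵢ = −((-0.19547) + (-0.07387) + (-0.07387) + (-0.07387) + (-0.12207) + (-0.19279) + (-0.07387) + (-0.07387) + (-0.07387)) = 0.95355.
With S = 9 species, ln S = 2.19722, so J = 0.95355/2.19722 = 0.43398, i.e. 0.434 to 3 decimal places.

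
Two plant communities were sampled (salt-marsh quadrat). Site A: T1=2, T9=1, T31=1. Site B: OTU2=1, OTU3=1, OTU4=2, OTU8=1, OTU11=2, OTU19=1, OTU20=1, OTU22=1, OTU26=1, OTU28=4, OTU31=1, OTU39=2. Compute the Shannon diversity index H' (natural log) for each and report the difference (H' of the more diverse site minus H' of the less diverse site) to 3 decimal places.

1.312

Site A: N=4, proportions 0.5, 0.25, 0.25, giving H' = 1.03972 (working shown to 5 dp, full precision carried).
Site B: N=18, proportions 0.05556, 0.05556, 0.11111, 0.05556, 0.11111, 0.05556, 0.05556, 0.05556, 0.05556, 0.22222, 0.05556, 0.11111, giving H' = 2.35126.
Difference = |1.03972 − 2.35126| = 1.31154, i.e. 1.312 to 3 decimal places.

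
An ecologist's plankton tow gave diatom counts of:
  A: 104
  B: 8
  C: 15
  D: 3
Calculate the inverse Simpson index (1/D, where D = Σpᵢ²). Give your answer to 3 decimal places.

1.521

Total N = 104+8+15+3 = 130, so the proportions are 0.8, 0.061538, 0.115385, 0.023077 (working shown to 6 dp, full precision carried).
D = 0.8² + 0.061538² + 0.115385² + 0.023077² = 0.640000 + 0.003787 + 0.013314 + 0.000533 = 0.657633.
So 1/D = 1.52060, i.e. 1.521 to 3 decimal places.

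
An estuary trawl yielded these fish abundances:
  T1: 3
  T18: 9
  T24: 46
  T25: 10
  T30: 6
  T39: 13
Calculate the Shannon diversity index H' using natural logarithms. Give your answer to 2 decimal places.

1.40

Total N = 3+9+46+10+6+13 = 87, so the proportions are 0.0345, 0.1034, 0.5287, 0.1149, 0.069, 0.1494 (working shown to 4 dp, full precision carried).
Each pᵢ ln pᵢ term: 0.0345×(-3.3673)=-0.1161, 0.1034×(-2.2687)=-0.2347, 0.5287×(-0.6373)=-0.3369, 0.1149×(-2.1633)=-0.2487, 0.069×(-2.6741)=-0.1844, 0.1494×(-1.9010)=-0.2841.
Sum = -1.4049, so H' = 1.40.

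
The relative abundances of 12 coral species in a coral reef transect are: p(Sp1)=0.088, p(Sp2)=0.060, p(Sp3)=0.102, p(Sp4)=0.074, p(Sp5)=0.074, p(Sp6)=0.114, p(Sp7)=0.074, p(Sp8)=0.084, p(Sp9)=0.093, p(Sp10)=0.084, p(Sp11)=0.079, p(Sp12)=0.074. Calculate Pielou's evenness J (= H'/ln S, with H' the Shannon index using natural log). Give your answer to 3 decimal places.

0.995

H' = −Σ pᵢ ln pᵢ = −((-0.21388) + (-0.16880) + (-0.23284) + (-0.19267) + (-0.19267) + (-0.24756) + (-0.19267) + (-0.20806) + (-0.22089) + (-0.20806) + (-0.20053) + (-0.19267)) = 2.47132 (working shown to 5 dp, full precision carried).
With S = 12 species, ln S = 2.48491, so J = 2.47132/2.48491 = 0.99453, i.e. 0.995 to 3 decimal places.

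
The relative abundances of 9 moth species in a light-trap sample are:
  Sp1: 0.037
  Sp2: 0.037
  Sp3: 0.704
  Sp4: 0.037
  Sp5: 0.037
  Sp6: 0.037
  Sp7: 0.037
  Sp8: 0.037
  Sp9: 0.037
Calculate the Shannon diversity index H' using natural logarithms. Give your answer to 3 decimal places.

Each pᵢ ln pᵢ term (working shown to 5 dp, full precision carried): 0.037×(-3.29684)=-0.12198, 0.037×(-3.29684)=-0.12198, 0.704×(-0.35098)=-0.24709, 0.037×(-3.29684)=-0.12198, 0.037×(-3.29684)=-0.12198, 0.037×(-3.29684)=-0.12198, 0.037×(-3.29684)=-0.12198, 0.037×(-3.29684)=-0.12198, 0.037×(-3.29684)=-0.12198.
Sum = -1.22295, so H' = 1.223.

1.223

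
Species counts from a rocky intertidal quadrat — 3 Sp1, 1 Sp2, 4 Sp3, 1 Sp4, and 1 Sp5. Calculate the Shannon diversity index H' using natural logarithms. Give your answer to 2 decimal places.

Total N = 3+1+4+1+1 = 10, so the proportions are 0.3, 0.1, 0.4, 0.1, 0.1 (working shown to 4 dp, full precision carried).
Each pᵢ ln pᵢ term: 0.3×(-1.2040)=-0.3612, 0.1×(-2.3026)=-0.2303, 0.4×(-0.9163)=-0.3665, 0.1×(-2.3026)=-0.2303, 0.1×(-2.3026)=-0.2303.
Sum = -1.4185, so H' = 1.42.

1.42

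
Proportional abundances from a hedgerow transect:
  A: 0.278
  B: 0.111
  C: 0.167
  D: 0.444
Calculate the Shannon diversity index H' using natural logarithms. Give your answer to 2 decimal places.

Each pᵢ ln pᵢ term (working shown to 4 dp, full precision carried): 0.278×(-1.2801)=-0.3559, 0.111×(-2.1982)=-0.2440, 0.167×(-1.7898)=-0.2989, 0.444×(-0.8119)=-0.3605.
Sum = -1.2593, so H' = 1.26.

1.26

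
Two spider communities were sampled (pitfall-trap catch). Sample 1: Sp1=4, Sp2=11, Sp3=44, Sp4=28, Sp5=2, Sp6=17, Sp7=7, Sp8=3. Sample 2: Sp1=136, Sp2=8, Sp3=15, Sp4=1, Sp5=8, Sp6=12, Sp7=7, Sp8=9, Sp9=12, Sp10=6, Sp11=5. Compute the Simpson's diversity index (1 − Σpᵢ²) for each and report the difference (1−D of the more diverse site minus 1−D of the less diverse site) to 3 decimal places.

0.165

Sample 1: N=116, proportions 0.034483, 0.094828, 0.37931, 0.241379, 0.017241, 0.146552, 0.060345, 0.025862, giving 1−D = 0.761593 (working shown to 6 dp, full precision carried).
Sample 2: N=219, proportions 0.621005, 0.03653, 0.068493, 0.004566, 0.03653, 0.054795, 0.031963, 0.041096, 0.054795, 0.027397, 0.022831, giving 1−D = 0.596985.
Difference = |0.761593 − 0.596985| = 0.164608, i.e. 0.165 to 3 decimal places.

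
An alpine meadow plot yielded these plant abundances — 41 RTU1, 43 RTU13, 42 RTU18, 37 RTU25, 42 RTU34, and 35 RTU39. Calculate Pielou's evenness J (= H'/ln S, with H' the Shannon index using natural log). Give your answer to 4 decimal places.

Total N = 41+43+42+37+42+35 = 240, so the proportions are 0.170833, 0.179167, 0.175, 0.154167, 0.175, 0.145833 (working shown to 6 dp, full precision carried).
H' = −Σ pᵢ ln pᵢ = −((-0.301874) + (-0.308066) + (-0.305020) + (-0.288249) + (-0.305020) + (-0.280772)) = 1.789000.
With S = 6 species, ln S = 1.791759, so J = 1.789000/1.791759 = 0.998460, i.e. 0.9985 to 4 decimal places.

0.9985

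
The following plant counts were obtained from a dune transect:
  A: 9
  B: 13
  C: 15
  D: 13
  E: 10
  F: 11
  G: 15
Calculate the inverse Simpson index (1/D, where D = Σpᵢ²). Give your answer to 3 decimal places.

6.785

Total N = 9+13+15+13+10+11+15 = 86, so the proportions are 0.1046512, 0.1511628, 0.1744186, 0.1511628, 0.1162791, 0.127907, 0.1744186 (working shown to 7 dp, full precision carried).
D = 0.1046512² + 0.1511628² + 0.1744186² + 0.1511628² + 0.1162791² + 0.127907² + 0.1744186² = 0.0109519 + 0.0228502 + 0.0304218 + 0.0228502 + 0.0135208 + 0.0163602 + 0.0304218 = 0.1473770.
So 1/D = 6.78532, i.e. 6.785 to 3 decimal places.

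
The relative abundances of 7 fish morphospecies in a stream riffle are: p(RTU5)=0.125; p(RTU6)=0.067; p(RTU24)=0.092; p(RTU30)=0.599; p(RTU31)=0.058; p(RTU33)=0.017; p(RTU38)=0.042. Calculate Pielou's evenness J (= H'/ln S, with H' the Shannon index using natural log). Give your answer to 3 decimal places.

H' = −Σ pᵢ ln pᵢ = −((-0.25993) + (-0.18111) + (-0.21951) + (-0.30698) + (-0.16514) + (-0.06927) + (-0.13314)) = 1.33508 (working shown to 5 dp, full precision carried).
With S = 7 species, ln S = 1.94591, so J = 1.33508/1.94591 = 0.68610, i.e. 0.686 to 3 decimal places.

0.686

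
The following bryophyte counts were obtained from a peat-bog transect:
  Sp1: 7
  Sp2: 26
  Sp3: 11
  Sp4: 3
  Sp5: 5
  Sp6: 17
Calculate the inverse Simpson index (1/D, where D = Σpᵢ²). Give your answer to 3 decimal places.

Total N = 7+26+11+3+5+17 = 69, so the proportions are 0.1014493, 0.3768116, 0.1594203, 0.0434783, 0.0724638, 0.2463768 (working shown to 7 dp, full precision carried).
D = 0.1014493² + 0.3768116² + 0.1594203² + 0.0434783² + 0.0724638² + 0.2463768² = 0.0102920 + 0.1419870 + 0.0254148 + 0.0018904 + 0.0052510 + 0.0607015 = 0.2455367.
So 1/D = 4.07271, i.e. 4.073 to 3 decimal places.

4.073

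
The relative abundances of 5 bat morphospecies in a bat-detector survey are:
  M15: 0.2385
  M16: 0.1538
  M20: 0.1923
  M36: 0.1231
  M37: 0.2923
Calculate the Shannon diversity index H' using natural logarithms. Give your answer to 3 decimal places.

1.564

Each pᵢ ln pᵢ term (working shown to 5 dp, full precision carried): 0.2385×(-1.43339)=-0.34186, 0.1538×(-1.87210)=-0.28793, 0.1923×(-1.64870)=-0.31704, 0.1231×(-2.09476)=-0.25786, 0.2923×(-1.22997)=-0.35952.
Sum = -1.56422, so H' = 1.564.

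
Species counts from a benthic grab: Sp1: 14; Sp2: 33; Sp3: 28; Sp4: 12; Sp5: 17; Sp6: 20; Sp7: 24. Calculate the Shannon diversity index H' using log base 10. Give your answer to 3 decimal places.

0.821

Total N = 14+33+28+12+17+20+24 = 148, so the proportions are 0.09459, 0.22297, 0.18919, 0.08108, 0.11486, 0.13514, 0.16216 (working shown to 5 dp, full precision carried).
Each pᵢ log₁₀ pᵢ term: 0.09459×(-1.02413)=-0.09688, 0.22297×(-0.65175)=-0.14532, 0.18919×(-0.72310)=-0.13680, 0.08108×(-1.09108)=-0.08847, 0.11486×(-0.93981)=-0.10795, 0.13514×(-0.86923)=-0.11746, 0.16216×(-0.79005)=-0.12812.
Sum = -0.82100, so H' = 0.821.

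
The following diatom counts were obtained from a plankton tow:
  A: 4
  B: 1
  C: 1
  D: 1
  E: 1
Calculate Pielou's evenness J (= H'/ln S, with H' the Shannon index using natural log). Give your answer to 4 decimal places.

Total N = 4+1+1+1+1 = 8, so the proportions are 0.5, 0.125, 0.125, 0.125, 0.125 (working shown to 6 dp, full precision carried).
H' = −Σ pᵢ ln pᵢ = −((-0.346574) + (-0.259930) + (-0.259930) + (-0.259930) + (-0.259930)) = 1.386294.
With S = 5 species, ln S = 1.609438, so J = 1.386294/1.609438 = 0.861353, i.e. 0.8614 to 4 decimal places.

0.8614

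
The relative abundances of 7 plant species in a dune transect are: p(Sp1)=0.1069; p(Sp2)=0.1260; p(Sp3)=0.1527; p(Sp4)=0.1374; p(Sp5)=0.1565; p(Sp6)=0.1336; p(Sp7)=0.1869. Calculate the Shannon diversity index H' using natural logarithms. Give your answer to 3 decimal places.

1.932

Each pᵢ ln pᵢ term (working shown to 5 dp, full precision carried): 0.1069×(-2.23586)=-0.23901, 0.126×(-2.07147)=-0.26101, 0.1527×(-1.87928)=-0.28697, 0.1374×(-1.98486)=-0.27272, 0.1565×(-1.85470)=-0.29026, 0.1336×(-2.01291)=-0.26892, 0.1869×(-1.67718)=-0.31347.
Sum = -1.93235, so H' = 1.932.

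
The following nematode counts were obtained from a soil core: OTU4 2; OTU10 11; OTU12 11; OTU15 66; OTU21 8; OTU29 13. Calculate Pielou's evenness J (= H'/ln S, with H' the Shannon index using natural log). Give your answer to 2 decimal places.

0.71

Total N = 2+11+11+66+8+13 = 111, so the proportions are 0.018, 0.0991, 0.0991, 0.5946, 0.0721, 0.1171 (working shown to 4 dp, full precision carried).
H' = −Σ pᵢ ln pᵢ = −((-0.0724) + (-0.2291) + (-0.2291) + (-0.3091) + (-0.1896) + (-0.2512)) = 1.2804.
With S = 6 species, ln S = 1.7918, so J = 1.2804/1.7918 = 0.7146, i.e. 0.71 to 2 decimal places.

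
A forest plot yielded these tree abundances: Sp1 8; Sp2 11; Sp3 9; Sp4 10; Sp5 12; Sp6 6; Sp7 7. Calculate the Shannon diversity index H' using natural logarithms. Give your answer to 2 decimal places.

1.92

Total N = 8+11+9+10+12+6+7 = 63, so the proportions are 0.127, 0.1746, 0.1429, 0.1587, 0.1905, 0.0952, 0.1111 (working shown to 4 dp, full precision carried).
Each pᵢ ln pᵢ term: 0.127×(-2.0637)=-0.2621, 0.1746×(-1.7452)=-0.3047, 0.1429×(-1.9459)=-0.2780, 0.1587×(-1.8405)=-0.2922, 0.1905×(-1.6582)=-0.3159, 0.0952×(-2.3514)=-0.2239, 0.1111×(-2.1972)=-0.2441.
Sum = -1.9208, so H' = 1.92.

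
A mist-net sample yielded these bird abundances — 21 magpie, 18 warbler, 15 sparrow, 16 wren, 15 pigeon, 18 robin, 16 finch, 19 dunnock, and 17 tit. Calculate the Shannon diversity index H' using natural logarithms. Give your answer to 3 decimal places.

Total N = 21+18+15+16+15+18+16+19+17 = 155, so the proportions are 0.13548, 0.11613, 0.09677, 0.10323, 0.09677, 0.11613, 0.10323, 0.12258, 0.10968 (working shown to 5 dp, full precision carried).
Each pᵢ ln pᵢ term: 0.13548×(-1.99890)=-0.27082, 0.11613×(-2.15305)=-0.25003, 0.09677×(-2.33537)=-0.22600, 0.10323×(-2.27084)=-0.23441, 0.09677×(-2.33537)=-0.22600, 0.11613×(-2.15305)=-0.25003, 0.10323×(-2.27084)=-0.23441, 0.12258×(-2.09899)=-0.25730, 0.10968×(-2.21021)=-0.24241.
Sum = -2.19141, so H' = 2.191.

2.191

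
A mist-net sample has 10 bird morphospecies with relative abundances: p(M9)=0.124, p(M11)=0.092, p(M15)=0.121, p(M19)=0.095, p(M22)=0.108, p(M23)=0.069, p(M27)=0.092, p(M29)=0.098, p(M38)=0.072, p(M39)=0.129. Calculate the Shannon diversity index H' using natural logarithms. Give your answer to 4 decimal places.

Each pᵢ ln pᵢ term (working shown to 6 dp, full precision carried): 0.124×(-2.087474)=-0.258847, 0.092×(-2.385967)=-0.219509, 0.121×(-2.111965)=-0.255548, 0.095×(-2.353878)=-0.223618, 0.108×(-2.225624)=-0.240367, 0.069×(-2.673649)=-0.184482, 0.092×(-2.385967)=-0.219509, 0.098×(-2.322788)=-0.227633, 0.072×(-2.631089)=-0.189438, 0.129×(-2.047943)=-0.264185.
Sum = -2.283136, so H' = 2.2831.

2.2831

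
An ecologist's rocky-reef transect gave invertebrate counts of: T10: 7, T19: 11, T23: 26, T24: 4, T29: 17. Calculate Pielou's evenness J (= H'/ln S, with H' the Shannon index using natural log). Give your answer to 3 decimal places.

0.888

Total N = 7+11+26+4+17 = 65, so the proportions are 0.10769, 0.16923, 0.4, 0.06154, 0.26154 (working shown to 5 dp, full precision carried).
H' = −Σ pᵢ ln pᵢ = −((-0.23999) + (-0.30064) + (-0.36652) + (-0.17157) + (-0.35077)) = 1.42949.
With S = 5 species, ln S = 1.60944, so J = 1.42949/1.60944 = 0.88819, i.e. 0.888 to 3 decimal places.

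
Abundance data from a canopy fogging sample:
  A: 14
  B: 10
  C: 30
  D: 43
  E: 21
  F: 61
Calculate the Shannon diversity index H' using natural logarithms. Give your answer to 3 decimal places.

1.621

Total N = 14+10+30+43+21+61 = 179, so the proportions are 0.07821, 0.05587, 0.1676, 0.24022, 0.11732, 0.34078 (working shown to 5 dp, full precision carried).
Each pᵢ ln pᵢ term: 0.07821×(-2.54833)=-0.19931, 0.05587×(-2.88480)=-0.16116, 0.1676×(-1.78619)=-0.29936, 0.24022×(-1.42619)=-0.34260, 0.11732×(-2.14286)=-0.25140, 0.34078×(-1.07651)=-0.36686.
Sum = -1.62069, so H' = 1.621.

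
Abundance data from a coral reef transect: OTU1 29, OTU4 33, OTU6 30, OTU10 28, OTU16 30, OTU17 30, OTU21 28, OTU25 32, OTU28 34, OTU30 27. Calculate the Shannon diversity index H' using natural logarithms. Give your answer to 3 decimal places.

Total N = 29+33+30+28+30+30+28+32+34+27 = 301, so the proportions are 0.09635, 0.10963, 0.09967, 0.09302, 0.09967, 0.09967, 0.09302, 0.10631, 0.11296, 0.0897 (working shown to 5 dp, full precision carried).
Each pᵢ ln pᵢ term: 0.09635×(-2.33981)=-0.22543, 0.10963×(-2.21060)=-0.24236, 0.09967×(-2.30591)=-0.22983, 0.09302×(-2.37491)=-0.22092, 0.09967×(-2.30591)=-0.22983, 0.09967×(-2.30591)=-0.22983, 0.09302×(-2.37491)=-0.22092, 0.10631×(-2.24137)=-0.23829, 0.11296×(-2.18075)=-0.24633, 0.0897×(-2.41127)=-0.21629.
Sum = -2.30002, so H' = 2.300.

2.300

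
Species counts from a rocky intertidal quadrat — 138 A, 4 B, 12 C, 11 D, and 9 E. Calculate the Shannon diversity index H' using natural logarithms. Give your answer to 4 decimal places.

0.7828

Total N = 138+4+12+11+9 = 174, so the proportions are 0.793103, 0.022989, 0.068966, 0.063218, 0.051724 (working shown to 6 dp, full precision carried).
Each pᵢ ln pᵢ term: 0.793103×(-0.231802)=-0.183843, 0.022989×(-3.772761)=-0.086730, 0.068966×(-2.674149)=-0.184424, 0.063218×(-2.761160)=-0.174556, 0.051724×(-2.961831)=-0.153198.
Sum = -0.782751, so H' = 0.7828.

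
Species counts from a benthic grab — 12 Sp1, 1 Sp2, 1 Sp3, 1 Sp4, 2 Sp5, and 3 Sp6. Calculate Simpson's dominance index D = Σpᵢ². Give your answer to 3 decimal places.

0.400

Total N = 12+1+1+1+2+3 = 20, so the proportions are 0.6, 0.05, 0.05, 0.05, 0.1, 0.15 (working shown to 5 dp, full precision carried).
D = 0.6² + 0.05² + 0.05² + 0.05² + 0.1² + 0.15² = 0.36000 + 0.00250 + 0.00250 + 0.00250 + 0.01000 + 0.02250 = 0.40000.
To 3 decimal places, D = 0.400.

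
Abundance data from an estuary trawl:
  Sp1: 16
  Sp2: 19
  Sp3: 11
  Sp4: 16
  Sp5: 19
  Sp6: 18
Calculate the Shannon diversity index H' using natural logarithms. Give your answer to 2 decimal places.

1.78

Total N = 16+19+11+16+19+18 = 99, so the proportions are 0.1616, 0.1919, 0.1111, 0.1616, 0.1919, 0.1818 (working shown to 4 dp, full precision carried).
Each pᵢ ln pᵢ term: 0.1616×(-1.8225)=-0.2946, 0.1919×(-1.6507)=-0.3168, 0.1111×(-2.1972)=-0.2441, 0.1616×(-1.8225)=-0.2946, 0.1919×(-1.6507)=-0.3168, 0.1818×(-1.7047)=-0.3100.
Sum = -1.7768, so H' = 1.78.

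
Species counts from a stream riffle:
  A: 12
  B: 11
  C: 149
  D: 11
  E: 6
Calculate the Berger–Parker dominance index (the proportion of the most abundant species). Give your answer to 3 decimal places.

0.788

Total N = 12+11+149+11+6 = 189, so the proportions are 0.06349, 0.0582, 0.78836, 0.0582, 0.03175 (working shown to 5 dp, full precision carried).
The largest proportion is 0.78836, i.e. d = 0.788 to 3 decimal places.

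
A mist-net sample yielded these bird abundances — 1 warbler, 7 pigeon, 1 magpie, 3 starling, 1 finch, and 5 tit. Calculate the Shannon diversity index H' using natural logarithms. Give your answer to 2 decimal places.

1.50

Total N = 1+7+1+3+1+5 = 18, so the proportions are 0.0556, 0.3889, 0.0556, 0.1667, 0.0556, 0.2778 (working shown to 4 dp, full precision carried).
Each pᵢ ln pᵢ term: 0.0556×(-2.8904)=-0.1606, 0.3889×(-0.9445)=-0.3673, 0.0556×(-2.8904)=-0.1606, 0.1667×(-1.7918)=-0.2986, 0.0556×(-2.8904)=-0.1606, 0.2778×(-1.2809)=-0.3558.
Sum = -1.5035, so H' = 1.50.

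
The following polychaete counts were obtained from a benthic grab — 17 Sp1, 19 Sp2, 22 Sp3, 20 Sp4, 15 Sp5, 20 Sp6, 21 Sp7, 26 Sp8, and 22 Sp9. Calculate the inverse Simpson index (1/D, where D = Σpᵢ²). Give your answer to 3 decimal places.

Total N = 17+19+22+20+15+20+21+26+22 = 182, so the proportions are 0.0934066, 0.1043956, 0.1208791, 0.1098901, 0.0824176, 0.1098901, 0.1153846, 0.1428571, 0.1208791 (working shown to 7 dp, full precision carried).
D = 0.0934066² + 0.1043956² + 0.1208791² + 0.1098901² + 0.0824176² + 0.1098901² + 0.1153846² + 0.1428571² + 0.1208791² = 0.0087248 + 0.0108984 + 0.0146118 + 0.0120758 + 0.0067927 + 0.0120758 + 0.0133136 + 0.0204082 + 0.0146118 = 0.1135129.
So 1/D = 8.80957, i.e. 8.810 to 3 decimal places.

8.810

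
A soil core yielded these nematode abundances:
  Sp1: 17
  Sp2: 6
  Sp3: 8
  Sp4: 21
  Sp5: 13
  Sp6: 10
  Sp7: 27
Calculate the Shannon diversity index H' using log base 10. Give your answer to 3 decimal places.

0.796

Total N = 17+6+8+21+13+10+27 = 102, so the proportions are 0.16667, 0.05882, 0.07843, 0.20588, 0.12745, 0.09804, 0.26471 (working shown to 5 dp, full precision carried).
Each pᵢ log₁₀ pᵢ term: 0.16667×(-0.77815)=-0.12969, 0.05882×(-1.23045)=-0.07238, 0.07843×(-1.10551)=-0.08671, 0.20588×(-0.68638)=-0.14131, 0.12745×(-0.89466)=-0.11402, 0.09804×(-1.00860)=-0.09888, 0.26471×(-0.57724)=-0.15280.
Sum = -0.79580, so H' = 0.796.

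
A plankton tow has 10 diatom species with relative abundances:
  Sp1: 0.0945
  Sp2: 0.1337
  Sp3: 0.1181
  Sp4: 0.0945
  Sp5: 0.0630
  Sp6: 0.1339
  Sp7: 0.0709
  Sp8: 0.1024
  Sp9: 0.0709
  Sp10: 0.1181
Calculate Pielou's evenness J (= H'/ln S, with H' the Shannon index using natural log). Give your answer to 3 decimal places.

H' = −Σ pᵢ ln pᵢ = −((-0.22294) + (-0.26903) + (-0.25229) + (-0.22294) + (-0.17417) + (-0.26923) + (-0.18764) + (-0.23336) + (-0.18764) + (-0.25229)) = 2.27151 (working shown to 5 dp, full precision carried).
With S = 10 species, ln S = 2.30259, so J = 2.27151/2.30259 = 0.98650, i.e. 0.987 to 3 decimal places.

0.987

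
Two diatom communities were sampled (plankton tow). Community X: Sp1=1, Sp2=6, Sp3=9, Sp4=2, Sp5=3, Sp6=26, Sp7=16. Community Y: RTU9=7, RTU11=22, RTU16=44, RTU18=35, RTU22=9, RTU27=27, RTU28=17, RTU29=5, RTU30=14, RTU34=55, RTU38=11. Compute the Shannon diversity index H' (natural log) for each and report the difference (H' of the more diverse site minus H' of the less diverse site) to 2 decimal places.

0.63

Community X: N=63, proportions 0.0159, 0.0952, 0.1429, 0.0317, 0.0476, 0.4127, 0.254, giving H' = 1.5355 (working shown to 4 dp, full precision carried).
Community Y: N=246, proportions 0.0285, 0.0894, 0.1789, 0.1423, 0.0366, 0.1098, 0.0691, 0.0203, 0.0569, 0.2236, 0.0447, giving H' = 2.1668.
Difference = |1.5355 − 2.1668| = 0.6313, i.e. 0.63 to 2 decimal places.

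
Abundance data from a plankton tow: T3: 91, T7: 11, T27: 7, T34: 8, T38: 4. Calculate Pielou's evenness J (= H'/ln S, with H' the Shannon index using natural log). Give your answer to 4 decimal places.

0.5526

Total N = 91+11+7+8+4 = 121, so the proportions are 0.752066, 0.090909, 0.057851, 0.066116, 0.033058 (working shown to 6 dp, full precision carried).
H' = −Σ pᵢ ln pᵢ = −((-0.214287) + (-0.217990) + (-0.164869) + (-0.179593) + (-0.112711)) = 0.889451.
With S = 5 species, ln S = 1.609438, so J = 0.889451/1.609438 = 0.552647, i.e. 0.5526 to 4 decimal places.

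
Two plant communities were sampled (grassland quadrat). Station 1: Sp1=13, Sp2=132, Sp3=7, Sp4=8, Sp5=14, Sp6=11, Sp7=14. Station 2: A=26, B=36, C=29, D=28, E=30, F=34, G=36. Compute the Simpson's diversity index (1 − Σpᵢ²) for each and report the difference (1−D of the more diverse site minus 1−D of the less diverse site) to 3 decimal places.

Station 1: N=199, proportions 0.06532663, 0.66331658, 0.03517588, 0.04020101, 0.07035176, 0.05527638, 0.07035176, giving 1−D = 0.53993586 (working shown to 8 dp, full precision carried).
Station 2: N=219, proportions 0.11872146, 0.16438356, 0.13242009, 0.12785388, 0.1369863, 0.15525114, 0.16438356, giving 1−D = 0.85511144.
Difference = |0.53993586 − 0.85511144| = 0.31517558, i.e. 0.315 to 3 decimal places.

0.315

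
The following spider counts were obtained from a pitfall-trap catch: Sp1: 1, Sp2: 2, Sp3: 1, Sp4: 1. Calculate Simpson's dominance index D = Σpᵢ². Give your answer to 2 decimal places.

Total N = 1+2+1+1 = 5, so the proportions are 0.2, 0.4, 0.2, 0.2 (working shown to 4 dp, full precision carried).
D = 0.2² + 0.4² + 0.2² + 0.2² = 0.0400 + 0.1600 + 0.0400 + 0.0400 = 0.2800.
To 2 decimal places, D = 0.28.

0.28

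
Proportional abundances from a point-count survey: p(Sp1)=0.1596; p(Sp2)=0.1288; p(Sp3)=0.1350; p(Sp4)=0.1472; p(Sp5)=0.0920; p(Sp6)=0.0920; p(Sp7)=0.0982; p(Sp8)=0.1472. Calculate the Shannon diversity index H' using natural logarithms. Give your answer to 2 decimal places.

2.06

Each pᵢ ln pᵢ term (working shown to 4 dp, full precision carried): 0.1596×(-1.8351)=-0.2929, 0.1288×(-2.0495)=-0.2640, 0.135×(-2.0025)=-0.2703, 0.1472×(-1.9160)=-0.2820, 0.092×(-2.3860)=-0.2195, 0.092×(-2.3860)=-0.2195, 0.0982×(-2.3207)=-0.2279, 0.1472×(-1.9160)=-0.2820.
Sum = -2.0582, so H' = 2.06.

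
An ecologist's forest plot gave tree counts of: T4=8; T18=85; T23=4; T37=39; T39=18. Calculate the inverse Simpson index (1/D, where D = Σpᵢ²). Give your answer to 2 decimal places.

Total N = 8+85+4+39+18 = 154, so the proportions are 0.05195, 0.55195, 0.02597, 0.25325, 0.11688 (working shown to 5 dp, full precision carried).
D = 0.05195² + 0.55195² + 0.02597² + 0.25325² + 0.11688² = 0.00270 + 0.30465 + 0.00067 + 0.06413 + 0.01366 = 0.38582.
So 1/D = 2.5919, i.e. 2.59 to 2 decimal places.

2.59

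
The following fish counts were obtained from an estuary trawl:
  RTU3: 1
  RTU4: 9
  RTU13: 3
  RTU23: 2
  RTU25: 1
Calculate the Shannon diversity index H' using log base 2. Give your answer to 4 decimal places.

1.7947

Total N = 1+9+3+2+1 = 16, so the proportions are 0.0625, 0.5625, 0.1875, 0.125, 0.0625 (working shown to 6 dp, full precision carried).
Each pᵢ log₂ pᵢ term: 0.0625×(-4.000000)=-0.250000, 0.5625×(-0.830075)=-0.466917, 0.1875×(-2.415037)=-0.452820, 0.125×(-3.000000)=-0.375000, 0.0625×(-4.000000)=-0.250000.
Sum = -1.794737, so H' = 1.7947.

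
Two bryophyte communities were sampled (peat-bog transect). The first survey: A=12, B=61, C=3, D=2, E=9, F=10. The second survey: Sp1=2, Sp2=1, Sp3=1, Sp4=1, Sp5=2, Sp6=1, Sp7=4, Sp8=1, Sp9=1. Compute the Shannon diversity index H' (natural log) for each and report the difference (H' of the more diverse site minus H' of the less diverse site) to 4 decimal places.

0.8523

The first survey: N=97, proportions 0.12371134021, 0.62886597938, 0.03092783505, 0.0206185567, 0.09278350515, 0.10309278351, giving H' = 1.19259562938 (working shown to 11 dp, full precision carried).
The second survey: N=14, proportions 0.14285714286, 0.07142857143, 0.07142857143, 0.07142857143, 0.14285714286, 0.07142857143, 0.28571428571, 0.07142857143, 0.07142857143, giving H' = 2.04493117485.
Difference = |1.19259562938 − 2.04493117485| = 0.85233554547, i.e. 0.8523 to 4 decimal places.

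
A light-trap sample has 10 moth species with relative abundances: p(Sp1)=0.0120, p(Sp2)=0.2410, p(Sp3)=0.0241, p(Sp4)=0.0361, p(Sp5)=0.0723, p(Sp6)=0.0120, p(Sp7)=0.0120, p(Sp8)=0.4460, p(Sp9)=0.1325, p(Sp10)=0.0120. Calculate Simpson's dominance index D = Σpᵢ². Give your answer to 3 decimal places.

0.282

D = 0.012² + 0.241² + 0.0241² + 0.0361² + 0.0723² + 0.012² + 0.012² + 0.446² + 0.1325² + 0.012² = 0.00014 + 0.05808 + 0.00058 + 0.00130 + 0.00523 + 0.00014 + 0.00014 + 0.19892 + 0.01756 + 0.00014 = 0.28224 (working shown to 5 dp, full precision carried).
To 3 decimal places, D = 0.282.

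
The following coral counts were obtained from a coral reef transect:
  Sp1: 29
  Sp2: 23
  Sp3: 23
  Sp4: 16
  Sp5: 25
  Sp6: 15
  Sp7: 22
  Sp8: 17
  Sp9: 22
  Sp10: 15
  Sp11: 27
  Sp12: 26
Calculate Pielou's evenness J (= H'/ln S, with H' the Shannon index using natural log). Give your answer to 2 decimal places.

0.99

Total N = 29+23+23+16+25+15+22+17+22+15+27+26 = 260, so the proportions are 0.1115, 0.0885, 0.0885, 0.0615, 0.0962, 0.0577, 0.0846, 0.0654, 0.0846, 0.0577, 0.1038, 0.1 (working shown to 4 dp, full precision carried).
H' = −Σ pᵢ ln pᵢ = −((-0.2446) + (-0.2145) + (-0.2145) + (-0.1716) + (-0.2252) + (-0.1646) + (-0.2090) + (-0.1783) + (-0.2090) + (-0.1646) + (-0.2352) + (-0.2303)) = 2.4613.
With S = 12 species, ln S = 2.4849, so J = 2.4613/2.4849 = 0.9905, i.e. 0.99 to 2 decimal places.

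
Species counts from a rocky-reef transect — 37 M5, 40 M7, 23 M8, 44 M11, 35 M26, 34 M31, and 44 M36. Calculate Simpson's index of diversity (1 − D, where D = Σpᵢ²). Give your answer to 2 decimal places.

Total N = 37+40+23+44+35+34+44 = 257, so the proportions are 0.144, 0.1556, 0.0895, 0.1712, 0.1362, 0.1323, 0.1712 (working shown to 4 dp, full precision carried).
D = 0.144² + 0.1556² + 0.0895² + 0.1712² + 0.1362² + 0.1323² + 0.1712² = 0.0207 + 0.0242 + 0.0080 + 0.0293 + 0.0185 + 0.0175 + 0.0293 = 0.1476.
So 1 − D = 0.8524, i.e. 0.85 to 2 decimal places.

0.85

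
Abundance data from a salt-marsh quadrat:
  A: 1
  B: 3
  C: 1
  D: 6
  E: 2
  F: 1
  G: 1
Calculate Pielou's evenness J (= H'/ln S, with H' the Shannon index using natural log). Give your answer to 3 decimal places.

0.863

Total N = 1+3+1+6+2+1+1 = 15, so the proportions are 0.06667, 0.2, 0.06667, 0.4, 0.13333, 0.06667, 0.06667 (working shown to 5 dp, full precision carried).
H' = −Σ pᵢ ln pᵢ = −((-0.18054) + (-0.32189) + (-0.18054) + (-0.36652) + (-0.26865) + (-0.18054) + (-0.18054)) = 1.67920.
With S = 7 species, ln S = 1.94591, so J = 1.67920/1.94591 = 0.86294, i.e. 0.863 to 3 decimal places.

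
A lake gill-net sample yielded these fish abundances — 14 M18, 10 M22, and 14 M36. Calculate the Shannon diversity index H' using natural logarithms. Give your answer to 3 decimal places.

1.087

Total N = 14+10+14 = 38, so the proportions are 0.36842, 0.26316, 0.36842 (working shown to 5 dp, full precision carried).
Each pᵢ ln pᵢ term: 0.36842×(-0.99853)=-0.36788, 0.26316×(-1.33500)=-0.35132, 0.36842×(-0.99853)=-0.36788.
Sum = -1.08707, so H' = 1.087.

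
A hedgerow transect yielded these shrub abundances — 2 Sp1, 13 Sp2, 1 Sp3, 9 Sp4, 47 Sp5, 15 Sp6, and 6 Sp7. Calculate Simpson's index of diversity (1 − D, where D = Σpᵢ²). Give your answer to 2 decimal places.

Total N = 2+13+1+9+47+15+6 = 93, so the proportions are 0.0215, 0.1398, 0.0108, 0.0968, 0.5054, 0.1613, 0.0645 (working shown to 4 dp, full precision carried).
D = 0.0215² + 0.1398² + 0.0108² + 0.0968² + 0.5054² + 0.1613² + 0.0645² = 0.0005 + 0.0195 + 0.0001 + 0.0094 + 0.2554 + 0.0260 + 0.0042 = 0.3151.
So 1 − D = 0.6849, i.e. 0.68 to 2 decimal places.

0.68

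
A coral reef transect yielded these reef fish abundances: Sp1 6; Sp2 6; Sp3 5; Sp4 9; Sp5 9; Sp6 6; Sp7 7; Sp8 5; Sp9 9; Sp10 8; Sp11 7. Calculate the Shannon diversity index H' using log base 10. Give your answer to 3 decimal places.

Total N = 6+6+5+9+9+6+7+5+9+8+7 = 77, so the proportions are 0.07792, 0.07792, 0.06494, 0.11688, 0.11688, 0.07792, 0.09091, 0.06494, 0.11688, 0.1039, 0.09091 (working shown to 5 dp, full precision carried).
Each pᵢ log₁₀ pᵢ term: 0.07792×(-1.10834)=-0.08636, 0.07792×(-1.10834)=-0.08636, 0.06494×(-1.18752)=-0.07711, 0.11688×(-0.93225)=-0.10896, 0.11688×(-0.93225)=-0.10896, 0.07792×(-1.10834)=-0.08636, 0.09091×(-1.04139)=-0.09467, 0.06494×(-1.18752)=-0.07711, 0.11688×(-0.93225)=-0.10896, 0.1039×(-0.98340)=-0.10217, 0.09091×(-1.04139)=-0.09467.
Sum = -1.03172, so H' = 1.032.

1.032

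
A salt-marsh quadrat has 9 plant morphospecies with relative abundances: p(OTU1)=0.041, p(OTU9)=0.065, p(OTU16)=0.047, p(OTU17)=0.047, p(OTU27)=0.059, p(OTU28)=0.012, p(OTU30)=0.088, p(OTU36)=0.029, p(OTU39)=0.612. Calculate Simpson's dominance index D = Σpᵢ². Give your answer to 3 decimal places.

0.397

D = 0.041² + 0.065² + 0.047² + 0.047² + 0.059² + 0.012² + 0.088² + 0.029² + 0.612² = 0.00168 + 0.00423 + 0.00221 + 0.00221 + 0.00348 + 0.00014 + 0.00774 + 0.00084 + 0.37454 = 0.39708 (working shown to 5 dp, full precision carried).
To 3 decimal places, D = 0.397.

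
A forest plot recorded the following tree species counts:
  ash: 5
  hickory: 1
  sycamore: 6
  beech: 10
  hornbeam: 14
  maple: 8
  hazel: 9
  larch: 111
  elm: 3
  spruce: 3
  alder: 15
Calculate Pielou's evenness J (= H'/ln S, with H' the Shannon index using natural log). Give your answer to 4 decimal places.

Total N = 5+1+6+10+14+8+9+111+3+3+15 = 185, so the proportions are 0.027027, 0.005405, 0.032432, 0.054054, 0.075676, 0.043243, 0.048649, 0.6, 0.016216, 0.016216, 0.081081 (working shown to 6 dp, full precision carried).
H' = −Σ pᵢ ln pᵢ = −((-0.097592) + (-0.028218) + (-0.111198) + (-0.157717) + (-0.195342) + (-0.135823) + (-0.147071) + (-0.306495) + (-0.066839) + (-0.066839) + (-0.203700)) = 1.516836.
With S = 11 species, ln S = 2.397895, so J = 1.516836/2.397895 = 0.632570, i.e. 0.6326 to 4 decimal places.

0.6326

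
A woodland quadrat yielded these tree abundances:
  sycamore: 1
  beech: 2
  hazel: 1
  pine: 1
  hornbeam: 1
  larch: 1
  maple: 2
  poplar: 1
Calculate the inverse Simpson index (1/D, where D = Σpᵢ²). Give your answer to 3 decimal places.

Total N = 1+2+1+1+1+1+2+1 = 10, so the proportions are 0.1, 0.2, 0.1, 0.1, 0.1, 0.1, 0.2, 0.1 (working shown to 7 dp, full precision carried).
D = 0.1² + 0.2² + 0.1² + 0.1² + 0.1² + 0.1² + 0.2² + 0.1² = 0.0100000 + 0.0400000 + 0.0100000 + 0.0100000 + 0.0100000 + 0.0100000 + 0.0400000 + 0.0100000 = 0.1400000.
So 1/D = 7.14286, i.e. 7.143 to 3 decimal places.

7.143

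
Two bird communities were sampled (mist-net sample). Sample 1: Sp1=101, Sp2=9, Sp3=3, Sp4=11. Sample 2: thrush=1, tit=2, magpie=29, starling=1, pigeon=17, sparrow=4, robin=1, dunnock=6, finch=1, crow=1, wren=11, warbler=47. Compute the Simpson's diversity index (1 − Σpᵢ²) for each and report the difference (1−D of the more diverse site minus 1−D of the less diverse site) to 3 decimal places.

Sample 1: N=124, proportions 0.81452, 0.07258, 0.02419, 0.08871, giving 1−D = 0.32284 (working shown to 5 dp, full precision carried).
Sample 2: N=121, proportions 0.00826, 0.01653, 0.23967, 0.00826, 0.1405, 0.03306, 0.00826, 0.04959, 0.00826, 0.00826, 0.09091, 0.38843, giving 1−D = 0.75951.
Difference = |0.32284 − 0.75951| = 0.43667, i.e. 0.437 to 3 decimal places.

0.437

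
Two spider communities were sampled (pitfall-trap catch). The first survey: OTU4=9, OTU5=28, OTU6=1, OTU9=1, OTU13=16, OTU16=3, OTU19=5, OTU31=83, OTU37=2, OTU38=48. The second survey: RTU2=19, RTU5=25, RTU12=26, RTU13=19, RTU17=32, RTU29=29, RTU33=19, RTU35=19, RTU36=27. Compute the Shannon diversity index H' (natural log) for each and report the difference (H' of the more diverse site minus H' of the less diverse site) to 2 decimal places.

The first survey: N=196, proportions 0.0459, 0.1429, 0.0051, 0.0051, 0.0816, 0.0153, 0.0255, 0.4235, 0.0102, 0.2449, giving H' = 1.5906 (working shown to 4 dp, full precision carried).
The second survey: N=215, proportions 0.0884, 0.1163, 0.1209, 0.0884, 0.1488, 0.1349, 0.0884, 0.0884, 0.1256, giving H' = 2.1776.
Difference = |1.5906 − 2.1776| = 0.5870, i.e. 0.59 to 2 decimal places.

0.59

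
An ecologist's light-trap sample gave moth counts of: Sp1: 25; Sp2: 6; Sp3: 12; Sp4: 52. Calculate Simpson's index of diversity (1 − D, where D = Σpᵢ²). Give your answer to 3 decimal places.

Total N = 25+6+12+52 = 95, so the proportions are 0.26316, 0.06316, 0.12632, 0.54737 (working shown to 5 dp, full precision carried).
D = 0.26316² + 0.06316² + 0.12632² + 0.54737² = 0.06925 + 0.00399 + 0.01596 + 0.29961 = 0.38881.
So 1 − D = 0.61119, i.e. 0.611 to 3 decimal places.

0.611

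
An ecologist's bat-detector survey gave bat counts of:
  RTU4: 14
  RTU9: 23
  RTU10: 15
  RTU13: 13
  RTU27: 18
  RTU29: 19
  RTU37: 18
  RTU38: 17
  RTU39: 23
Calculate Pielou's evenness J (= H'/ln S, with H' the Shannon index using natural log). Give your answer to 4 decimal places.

0.9919

Total N = 14+23+15+13+18+19+18+17+23 = 160, so the proportions are 0.0875, 0.14375, 0.09375, 0.08125, 0.1125, 0.11875, 0.1125, 0.10625, 0.14375 (working shown to 6 dp, full precision carried).
H' = −Σ pᵢ ln pᵢ = −((-0.213160) + (-0.278829) + (-0.221918) + (-0.203956) + (-0.245790) + (-0.253025) + (-0.245790) + (-0.238208) + (-0.278829)) = 2.179505.
With S = 9 species, ln S = 2.197225, so J = 2.179505/2.197225 = 0.991936, i.e. 0.9919 to 4 decimal places.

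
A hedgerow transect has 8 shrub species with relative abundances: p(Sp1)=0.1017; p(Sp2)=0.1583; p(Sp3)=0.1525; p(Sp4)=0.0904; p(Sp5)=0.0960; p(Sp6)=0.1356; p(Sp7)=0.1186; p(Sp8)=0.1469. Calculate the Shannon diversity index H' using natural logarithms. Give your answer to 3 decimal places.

2.059

Each pᵢ ln pᵢ term (working shown to 5 dp, full precision carried): 0.1017×(-2.28573)=-0.23246, 0.1583×(-1.84326)=-0.29179, 0.1525×(-1.88059)=-0.28679, 0.0904×(-2.40351)=-0.21728, 0.096×(-2.34341)=-0.22497, 0.1356×(-1.99805)=-0.27094, 0.1186×(-2.13200)=-0.25286, 0.1469×(-1.91800)=-0.28175.
Sum = -2.05883, so H' = 2.059.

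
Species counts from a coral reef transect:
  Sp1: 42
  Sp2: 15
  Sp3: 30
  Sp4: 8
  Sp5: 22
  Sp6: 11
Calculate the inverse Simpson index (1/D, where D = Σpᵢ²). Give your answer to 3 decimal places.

4.605

Total N = 42+15+30+8+22+11 = 128, so the proportions are 0.328125, 0.1171875, 0.234375, 0.0625, 0.171875, 0.0859375 (working shown to 7 dp, full precision carried).
D = 0.328125² + 0.1171875² + 0.234375² + 0.0625² + 0.171875² + 0.0859375² = 0.1076660 + 0.0137329 + 0.0549316 + 0.0039062 + 0.0295410 + 0.0073853 = 0.2171631.
So 1/D = 4.60483, i.e. 4.605 to 3 decimal places.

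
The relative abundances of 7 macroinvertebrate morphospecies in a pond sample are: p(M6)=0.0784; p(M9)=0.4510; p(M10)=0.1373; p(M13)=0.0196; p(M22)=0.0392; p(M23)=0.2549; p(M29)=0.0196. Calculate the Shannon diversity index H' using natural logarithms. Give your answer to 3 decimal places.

Each pᵢ ln pᵢ term (working shown to 5 dp, full precision carried): 0.0784×(-2.54593)=-0.19960, 0.451×(-0.79629)=-0.35913, 0.1373×(-1.98559)=-0.27262, 0.0196×(-3.93223)=-0.07707, 0.0392×(-3.23908)=-0.12697, 0.2549×(-1.36688)=-0.34842, 0.0196×(-3.93223)=-0.07707.
Sum = -1.46088, so H' = 1.461.

1.461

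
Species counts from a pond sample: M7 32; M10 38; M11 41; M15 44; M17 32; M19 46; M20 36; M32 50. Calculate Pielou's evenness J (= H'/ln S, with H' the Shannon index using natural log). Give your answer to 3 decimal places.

Total N = 32+38+41+44+32+46+36+50 = 319, so the proportions are 0.10031, 0.11912, 0.12853, 0.13793, 0.10031, 0.1442, 0.11285, 0.15674 (working shown to 5 dp, full precision carried).
H' = −Σ pᵢ ln pᵢ = −((-0.23067) + (-0.25345) + (-0.26369) + (-0.27324) + (-0.23067) + (-0.27925) + (-0.24621) + (-0.29047)) = 2.06763.
With S = 8 species, ln S = 2.07944, so J = 2.06763/2.07944 = 0.99432, i.e. 0.994 to 3 decimal places.

0.994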